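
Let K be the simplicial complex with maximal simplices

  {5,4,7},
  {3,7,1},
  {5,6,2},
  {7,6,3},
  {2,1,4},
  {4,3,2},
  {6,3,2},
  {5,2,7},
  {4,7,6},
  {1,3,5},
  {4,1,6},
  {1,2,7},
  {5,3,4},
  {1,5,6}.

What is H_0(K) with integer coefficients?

K has 7 vertices, 21 edges, 14 triangles.
rank ∂_0 = 0, rank ∂_1 = 6 ⇒ b_0 = 7 − 0 − 6 = 1; all invariant factors of ∂_1 are 1 so no torsion. So H_0 ≅ Z.

H_0 ≅ Z.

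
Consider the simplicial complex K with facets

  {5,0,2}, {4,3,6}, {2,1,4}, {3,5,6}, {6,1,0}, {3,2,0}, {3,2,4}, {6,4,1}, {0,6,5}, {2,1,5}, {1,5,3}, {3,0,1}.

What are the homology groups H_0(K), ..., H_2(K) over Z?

H_0 ≅ Z,  H_1 ≅ Z/2,  H_2 = 0.

Order the vertices as 0 < 1 < 2 < 3 < 4 < 5 < 6. Listing each simplex with vertices in this order, K has dimension 2 with simplices:

  0-simplices (7): [0], [1], [2], [3], [4], [5], [6]
  1-simplices (18): [0,1], [0,2], [0,3], [0,5], [0,6], [1,2], [1,3], [1,4], [1,5], [1,6], [2,3], [2,4], [2,5], [3,4], [3,5], [3,6], [4,6], [5,6]
  2-simplices (12): [0,1,3], [0,1,6], [0,2,3], [0,2,5], [0,5,6], [1,2,4], [1,2,5], [1,3,5], [1,4,6], [2,3,4], [3,4,6], [3,5,6]

so the chain groups are C_0 ≅ Z^7, C_1 ≅ Z^18, C_2 ≅ Z^12.

Boundary ∂_1: C_1 → C_0 maps an edge to its endpoints' difference, ∂[p,q] = q − p.
The resulting 7×18 matrix has rank 6, and its Smith normal form has invariant factors (1,1,1,1,1,1).

Boundary ∂_2: C_2 → C_1 maps a triangle to the signed sum of its edges. For instance
  ∂[0,1,6] = [1,6] − [0,6] + [0,1],
  ∂[2,3,4] = [3,4] − [2,4] + [2,3].
This gives a 18×12 integer matrix of rank 12; reducing to Smith normal form yields diagonal entries (1,1,1,1,1,1,1,1,1,1,1,2).

Computing H_k = (kernel of ∂_k) / (image of ∂_{k+1}):

  H_0: rank C_0 − rank ∂_1 = 7 − 6 = 1, and the invariant factors of ∂_1 are all 1, so H_0 = Z.
  H_1: rank ker ∂_1 − rank ∂_2 = (18 − 6) − 12 = 0, and ∂_2 has invariant factor 2 > 1, so H_1 = Z/2.
  H_2: rank ker ∂_2 − rank ∂_3 = (12 − 12) − 0 = 0, and there is no ∂_3, so H_2 = 0.

(K is a triangulation of the real projective plane RP^2.)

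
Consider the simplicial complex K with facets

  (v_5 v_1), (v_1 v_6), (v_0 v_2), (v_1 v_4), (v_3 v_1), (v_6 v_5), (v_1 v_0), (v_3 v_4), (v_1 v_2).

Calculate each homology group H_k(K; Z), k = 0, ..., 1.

H_0 ≅ Z,  H_1 ≅ Z^3.

Take the total order v_0 < v_1 < v_2 < v_3 < v_4 < v_5 < v_6 on the vertex set. Then K (dimension 1) consists of the simplices:

  0-simplices (7): [v_0], [v_1], [v_2], [v_3], [v_4], [v_5], [v_6]
  1-simplices (9): [v_0,v_1], [v_0,v_2], [v_1,v_2], [v_1,v_3], [v_1,v_4], [v_1,v_5], [v_1,v_6], [v_3,v_4], [v_5,v_6]

Hence C_0 ≅ Z^7, C_1 ≅ Z^9.

∂_1: C_1 → C_0 is given by ∂[p,q] = [q] − [p].
This gives a 7×9 integer matrix of rank 6; reducing to Smith normal form yields diagonal entries (1,1,1,1,1,1).

Now H_k = ker ∂_k / im ∂_{k+1}, so:

  H_0: rank C_0 − rank ∂_1 = 7 − 6 = 1, and the invariant factors of ∂_1 are all 1, so H_0 ≅ Z.
  H_1: rank ker ∂_1 − rank ∂_2 = (9 − 6) − 0 = 3, and there is no ∂_2, so H_1 ≅ Z^3.

As a check, the Euler characteristic is 7 − 9 = -2, which agrees with 1 − 3 = -2.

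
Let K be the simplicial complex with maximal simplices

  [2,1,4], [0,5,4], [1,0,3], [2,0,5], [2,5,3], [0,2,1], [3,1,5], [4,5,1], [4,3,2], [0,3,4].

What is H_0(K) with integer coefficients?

We work with the vertex ordering 0 < 1 < 2 < 3 < 4 < 5. The simplices of K, each written with vertices in increasing order, are:

  0-simplices (6): [0], [1], [2], [3], [4], [5]
  1-simplices (15): [0,1], [0,2], [0,3], [0,4], [0,5], [1,2], [1,3], [1,4], [1,5], [2,3], [2,4], [2,5], [3,4], [3,5], [4,5]
  2-simplices (10): [0,1,2], [0,1,3], [0,2,5], [0,3,4], [0,4,5], [1,2,4], [1,3,5], [1,4,5], [2,3,4], [2,3,5]

giving chain groups C_0 ≅ Z^6, C_1 ≅ Z^15, C_2 ≅ Z^10.

∂_1: C_1 → C_0 sends each edge [p,q] (with p < q) to q − p.
This gives a 6×15 integer matrix of rank 5; reducing to Smith normal form yields diagonal entries (1,1,1,1,1).

Boundary ∂_2: C_2 → C_1 sends each 2-simplex [p,q,r] to [q,r] − [p,r] + [p,q]. For instance
  ∂[1,2,4] = [2,4] − [1,4] + [1,2],
  ∂[0,1,2] = [1,2] − [0,2] + [0,1].
As a 15×10 matrix over Z this has rank 10, with invariant factors (1,1,1,1,1,1,1,1,1,2).

Reading off H_k = ker ∂_k / im ∂_{k+1}:

  H_0: rank C_0 − rank ∂_1 = 6 − 5 = 1, and the invariant factors of ∂_1 are all 1, so H_0 ≅ Z.

H_0 ≅ Z.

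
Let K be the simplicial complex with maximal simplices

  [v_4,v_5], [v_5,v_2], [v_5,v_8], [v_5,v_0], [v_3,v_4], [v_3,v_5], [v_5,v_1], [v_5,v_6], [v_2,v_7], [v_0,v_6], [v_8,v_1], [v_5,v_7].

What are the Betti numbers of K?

We work with the vertex ordering v_0 < v_1 < v_2 < v_3 < v_4 < v_5 < v_6 < v_7 < v_8. The simplices of K, each written with vertices in increasing order, are:

  0-simplices (9): [v_0], [v_1], [v_2], [v_3], [v_4], [v_5], [v_6], [v_7], [v_8]
  1-simplices (12): [v_0,v_5], [v_0,v_6], [v_1,v_5], [v_1,v_8], [v_2,v_5], [v_2,v_7], [v_3,v_4], [v_3,v_5], [v_4,v_5], [v_5,v_6], [v_5,v_7], [v_5,v_8]

so the chain groups are C_0 ≅ Z^9, C_1 ≅ Z^12.

Boundary ∂_1: C_1 → C_0 sends each edge [p,q] (with p < q) to q − p. For instance
  ∂[v_2,v_5] = [v_5] − [v_2].
As a 9×12 matrix over Z this has rank 8, with invariant factors (1,1,1,1,1,1,1,1).

From H_k ≅ ker(∂_k) / im(∂_{k+1}) we obtain:

  H_0: rank C_0 − rank ∂_1 = 9 − 8 = 1, and the invariant factors of ∂_1 are all 1, so H_0 = Z.
  H_1: rank ker ∂_1 − rank ∂_2 = (12 − 8) − 0 = 4, and there is no ∂_2, so H_1 = Z^4.

Hence the Betti numbers are b_0 = 1, b_1 = 4.

b_0 = 1, b_1 = 4.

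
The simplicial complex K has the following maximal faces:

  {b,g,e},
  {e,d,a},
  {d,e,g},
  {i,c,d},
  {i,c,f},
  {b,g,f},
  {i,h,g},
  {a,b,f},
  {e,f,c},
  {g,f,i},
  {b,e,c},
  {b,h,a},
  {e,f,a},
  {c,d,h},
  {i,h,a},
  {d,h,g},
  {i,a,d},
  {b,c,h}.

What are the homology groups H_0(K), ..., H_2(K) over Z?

K has 9 vertices, 27 edges, 18 triangles.
rank ∂_0 = 0, rank ∂_1 = 8 ⇒ b_0 = 9 − 0 − 8 = 1; all invariant factors of ∂_1 are 1 so no torsion. So H_0 ≅ Z.
rank ∂_1 = 8, rank ∂_2 = 18 ⇒ b_1 = 27 − 8 − 18 = 1; ∂_2 has invariant factor(s) [2] giving torsion. So H_1 ≅ Z × Z/2.
rank ∂_2 = 18, rank ∂_3 = 0 ⇒ b_2 = 18 − 18 − 0 = 0. So H_2 ≅ 0.

H_0 ≅ Z,  H_1 ≅ Z × Z/2,  H_2 = 0.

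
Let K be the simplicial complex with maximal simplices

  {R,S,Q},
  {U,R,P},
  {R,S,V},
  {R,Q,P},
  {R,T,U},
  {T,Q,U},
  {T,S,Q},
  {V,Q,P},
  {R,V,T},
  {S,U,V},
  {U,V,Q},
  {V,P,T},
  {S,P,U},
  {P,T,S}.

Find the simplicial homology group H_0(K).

H_0 = Z.

Order the vertices as P < Q < R < S < T < U < V. Listing each simplex with vertices in this order, K has dimension 2 with simplices:

  0-simplices (7): P, Q, R, S, T, U, V
  1-simplices (21): PQ, PR, PS, PT, PU, PV, QR, QS, QT, QU, QV, RS, RT, RU, RV, ST, SU, SV, TU, TV, UV
  2-simplices (14): PQR, PQV, PRU, PST, PSU, PTV, QRS, QST, QTU, QUV, RSV, RTU, RTV, SUV

Hence C_0 ≅ Z^7, C_1 ≅ Z^21, C_2 ≅ Z^14.

Boundary ∂_1: C_1 → C_0 maps an edge to its endpoints' difference, ∂[p,q] = q − p. For instance
  ∂QS = S − Q.
As a 7×21 matrix over Z this has rank 6, with invariant factors (1,1,1,1,1,1).

Boundary ∂_2: C_2 → C_1 sends each 2-simplex [p,q,r] to [q,r] − [p,r] + [p,q]. For instance
  ∂QST = ST − QT + QS,
  ∂PQV = QV − PV + PQ.
The resulting 21×14 matrix has rank 13, and its Smith normal form has invariant factors (1,1,1,1,1,1,1,1,1,1,1,1,1).

Now H_k = ker ∂_k / im ∂_{k+1}, so:

  H_0: rank C_0 − rank ∂_1 = 7 − 6 = 1, and the invariant factors of ∂_1 are all 1, so H_0 ≅ Z.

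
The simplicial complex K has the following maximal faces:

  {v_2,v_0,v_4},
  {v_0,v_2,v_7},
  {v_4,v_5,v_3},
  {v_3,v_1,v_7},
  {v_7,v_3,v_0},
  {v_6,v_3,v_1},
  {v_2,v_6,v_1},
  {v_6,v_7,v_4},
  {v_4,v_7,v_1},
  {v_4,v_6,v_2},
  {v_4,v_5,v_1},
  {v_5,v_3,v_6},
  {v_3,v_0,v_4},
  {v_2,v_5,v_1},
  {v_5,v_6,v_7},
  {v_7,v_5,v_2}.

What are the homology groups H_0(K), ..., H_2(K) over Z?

H_0 ≅ Z,  H_1 ≅ Z^2,  H_2 ≅ Z.

We work with the vertex ordering v_0 < v_1 < v_2 < v_3 < v_4 < v_5 < v_6 < v_7. The simplices of K, each written with vertices in increasing order, are:

  0-simplices (8): [v_0], [v_1], [v_2], [v_3], [v_4], [v_5], [v_6], [v_7]
  1-simplices (24): (24 of them)
  2-simplices (16): (16 of them)

giving chain groups C_0 ≅ Z^8, C_1 ≅ Z^24, C_2 ≅ Z^16.

The boundary map ∂_1: C_1 → C_0 maps an edge to its endpoints' difference, ∂[p,q] = q − p.
The 8×24 boundary matrix has rank 7 and Smith normal form diag(1,1,1,1,1,1,1).

∂_2: C_2 → C_1 sends each 2-simplex [p,q,r] to [q,r] − [p,r] + [p,q]. For instance
  ∂[v_0,v_2,v_4] = [v_2,v_4] − [v_0,v_4] + [v_0,v_2],
  ∂[v_1,v_3,v_7] = [v_3,v_7] − [v_1,v_7] + [v_1,v_3].
This gives a 24×16 integer matrix of rank 15; reducing to Smith normal form yields diagonal entries (1,1,1,1,1,1,1,1,1,1,1,1,1,1,1).

Computing H_k = (kernel of ∂_k) / (image of ∂_{k+1}):

  H_0: rank C_0 − rank ∂_1 = 8 − 7 = 1, and the invariant factors of ∂_1 are all 1, so H_0 = Z.
  H_1: rank ker ∂_1 − rank ∂_2 = (24 − 7) − 15 = 2, and the invariant factors of ∂_2 are all 1, so H_1 = Z^2.
  H_2: rank ker ∂_2 − rank ∂_3 = (16 − 15) − 0 = 1, and there is no ∂_3, so H_2 = Z.

As a check, the Euler characteristic is 8 − 24 + 16 = 0, which agrees with 1 − 2 + 1 = 0.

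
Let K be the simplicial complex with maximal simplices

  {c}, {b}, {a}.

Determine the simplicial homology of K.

H_0 = Z^3.

We work with the vertex ordering a < b < c. The simplices of K, each written with vertices in increasing order, are:

  0-simplices (3): a, b, c

so the chain groups are C_0 ≅ Z^3.

Reading off H_k = ker ∂_k / im ∂_{k+1}:

  H_0: rank C_0 − rank ∂_1 = 3 − 0 = 3, and there is no ∂_1, so H_0 = Z^3.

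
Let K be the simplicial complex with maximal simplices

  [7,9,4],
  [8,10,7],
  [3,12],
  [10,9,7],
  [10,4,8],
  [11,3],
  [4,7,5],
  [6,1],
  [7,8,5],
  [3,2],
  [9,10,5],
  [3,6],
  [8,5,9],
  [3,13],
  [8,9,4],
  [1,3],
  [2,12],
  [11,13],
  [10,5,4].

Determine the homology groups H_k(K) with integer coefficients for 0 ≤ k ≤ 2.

Take the total order 1 < 2 < 3 < 4 < 5 < 6 < 7 < 8 < 9 < 10 < 11 < 12 < 13 on the vertex set. Then K (dimension 2) consists of the simplices:

  0-simplices (13): [1], [2], [3], [4], [5], [6], [7], [8], [9], [10], [11], [12], [13]
  1-simplices (24): (24 of them)
  2-simplices (10): [4,5,7], [4,5,10], [4,7,9], [4,8,9], [4,8,10], [5,7,8], [5,8,9], [5,9,10], [7,8,10], [7,9,10]

Hence C_0 ≅ Z^13, C_1 ≅ Z^24, C_2 ≅ Z^10.

Boundary ∂_1: C_1 → C_0 sends each edge [p,q] (with p < q) to q − p. For instance
  ∂[7,8] = [8] − [7].
The resulting 13×24 matrix has rank 11, and its Smith normal form has invariant factors (1,1,1,1,1,1,1,1,1,1,1).

The boundary map ∂_2: C_2 → C_1 sends each 2-simplex [p,q,r] to [q,r] − [p,r] + [p,q]. For instance
  ∂[4,5,10] = [5,10] − [4,10] + [4,5],
  ∂[4,8,9] = [8,9] − [4,9] + [4,8].
The resulting 24×10 matrix has rank 10, and its Smith normal form has invariant factors (1,1,1,1,1,1,1,1,1,2).

Computing H_k = (kernel of ∂_k) / (image of ∂_{k+1}):

  H_0: rank C_0 − rank ∂_1 = 13 − 11 = 2, and the invariant factors of ∂_1 are all 1, so H_0 ≅ Z^2.
  H_1: rank ker ∂_1 − rank ∂_2 = (24 − 11) − 10 = 3, and ∂_2 has invariant factor 2 > 1, so H_1 ≅ Z^3 ⊕ Z_2.
  H_2: rank ker ∂_2 − rank ∂_3 = (10 − 10) − 0 = 0, and there is no ∂_3, so H_2 ≅ 0.

(K is a triangulation of the disjoint union of the real projective plane RP^2 and a wedge of 3 circles.)

H_0 ≅ Z^2,  H_1 ≅ Z^3 ⊕ Z_2,  H_2 = 0.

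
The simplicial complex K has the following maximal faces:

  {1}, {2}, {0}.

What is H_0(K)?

We work with the vertex ordering 0 < 1 < 2. The simplices of K, each written with vertices in increasing order, are:

  0-simplices (3): [0], [1], [2]

Hence C_0 ≅ Z^3.

From H_k ≅ ker(∂_k) / im(∂_{k+1}) we obtain:

  H_0: rank C_0 − rank ∂_1 = 3 − 0 = 3, and there is no ∂_1, so H_0 = Z^3.

H_0 = Z^3.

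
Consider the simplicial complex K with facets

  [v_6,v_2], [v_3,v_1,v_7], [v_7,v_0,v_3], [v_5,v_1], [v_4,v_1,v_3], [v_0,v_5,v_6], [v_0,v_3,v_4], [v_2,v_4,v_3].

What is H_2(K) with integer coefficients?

Take the total order v_0 < v_1 < v_2 < v_3 < v_4 < v_5 < v_6 < v_7 on the vertex set. Then K (dimension 2) consists of the simplices:

  0-simplices (8): [v_0], [v_1], [v_2], [v_3], [v_4], [v_5], [v_6], [v_7]
  1-simplices (15): (15 of them)
  2-simplices (6): [v_0,v_3,v_4], [v_0,v_3,v_7], [v_0,v_5,v_6], [v_1,v_3,v_4], [v_1,v_3,v_7], [v_2,v_3,v_4]

so the chain groups are C_0 ≅ Z^8, C_1 ≅ Z^15, C_2 ≅ Z^6.

∂_1: C_1 → C_0 sends each edge [p,q] (with p < q) to q − p.
The resulting 8×15 matrix has rank 7, and its Smith normal form has invariant factors (1,1,1,1,1,1,1).

∂_2: C_2 → C_1 sends each 2-simplex [p,q,r] to [q,r] − [p,r] + [p,q]. For instance
  ∂[v_0,v_3,v_4] = [v_3,v_4] − [v_0,v_4] + [v_0,v_3],
  ∂[v_0,v_5,v_6] = [v_5,v_6] − [v_0,v_6] + [v_0,v_5].
This gives a 15×6 integer matrix of rank 6; reducing to Smith normal form yields diagonal entries (1,1,1,1,1,1).

From H_k ≅ ker(∂_k) / im(∂_{k+1}) we obtain:

  H_2: rank ker ∂_2 − rank ∂_3 = (6 − 6) − 0 = 0, and there is no ∂_3, so H_2 = 0.

H_2 = 0.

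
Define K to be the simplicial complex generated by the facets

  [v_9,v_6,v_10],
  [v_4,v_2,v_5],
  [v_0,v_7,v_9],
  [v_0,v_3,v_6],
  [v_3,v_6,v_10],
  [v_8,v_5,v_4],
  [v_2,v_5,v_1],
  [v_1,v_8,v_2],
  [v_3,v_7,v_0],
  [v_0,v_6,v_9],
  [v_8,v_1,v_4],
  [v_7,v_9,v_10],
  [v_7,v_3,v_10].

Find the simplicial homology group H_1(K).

Order the vertices as v_0 < v_1 < v_2 < v_3 < v_4 < v_5 < v_6 < v_7 < v_8 < v_9 < v_10. Listing each simplex with vertices in this order, K has dimension 2 with simplices:

  0-simplices (11): [v_0], [v_1], [v_2], [v_3], [v_4], [v_5], [v_6], [v_7], [v_8], [v_9], [v_10]
  1-simplices (22): (22 of them)
  2-simplices (13): (13 of them)

Hence C_0 ≅ Z^11, C_1 ≅ Z^22, C_2 ≅ Z^13.

Boundary ∂_1: C_1 → C_0 maps an edge to its endpoints' difference, ∂[p,q] = q − p. For instance
  ∂[v_9,v_10] = [v_10] − [v_9].
This gives a 11×22 integer matrix of rank 9; reducing to Smith normal form yields diagonal entries (1,1,1,1,1,1,1,1,1).

Boundary ∂_2: C_2 → C_1 maps a triangle to the signed sum of its edges. For instance
  ∂[v_1,v_4,v_8] = [v_4,v_8] − [v_1,v_8] + [v_1,v_4],
  ∂[v_3,v_6,v_10] = [v_6,v_10] − [v_3,v_10] + [v_3,v_6].
The resulting 22×13 matrix has rank 12, and its Smith normal form has invariant factors (1,1,1,1,1,1,1,1,1,1,1,1).

Reading off H_k = ker ∂_k / im ∂_{k+1}:

  H_1: rank ker ∂_1 − rank ∂_2 = (22 − 9) − 12 = 1, and the invariant factors of ∂_2 are all 1, so H_1 ≅ Z.

(K is a triangulation of the disjoint union of the 2-sphere S^2 and the Möbius band.)

H_1 ≅ Z.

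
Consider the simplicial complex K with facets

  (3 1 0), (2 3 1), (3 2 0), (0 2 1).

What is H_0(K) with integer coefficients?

H_0 = Z.

We work with the vertex ordering 0 < 1 < 2 < 3. The simplices of K, each written with vertices in increasing order, are:

  0-simplices (4): [0], [1], [2], [3]
  1-simplices (6): [0,1], [0,2], [0,3], [1,2], [1,3], [2,3]
  2-simplices (4): [0,1,2], [0,1,3], [0,2,3], [1,2,3]

so the chain groups are C_0 ≅ Z^4, C_1 ≅ Z^6, C_2 ≅ Z^4.

Boundary ∂_1: C_1 → C_0 sends each edge [p,q] (with p < q) to q − p.
This gives a 4×6 integer matrix of rank 3; reducing to Smith normal form yields diagonal entries (1,1,1).

The boundary map ∂_2: C_2 → C_1 acts by ∂[p,q,r] = [q,r] − [p,r] + [p,q]. For instance
  ∂[0,1,3] = [1,3] − [0,3] + [0,1],
  ∂[0,2,3] = [2,3] − [0,3] + [0,2].
This gives a 6×4 integer matrix of rank 3; reducing to Smith normal form yields diagonal entries (1,1,1).

Now H_k = ker ∂_k / im ∂_{k+1}, so:

  H_0: rank C_0 − rank ∂_1 = 4 − 3 = 1, and the invariant factors of ∂_1 are all 1, so H_0 ≅ Z.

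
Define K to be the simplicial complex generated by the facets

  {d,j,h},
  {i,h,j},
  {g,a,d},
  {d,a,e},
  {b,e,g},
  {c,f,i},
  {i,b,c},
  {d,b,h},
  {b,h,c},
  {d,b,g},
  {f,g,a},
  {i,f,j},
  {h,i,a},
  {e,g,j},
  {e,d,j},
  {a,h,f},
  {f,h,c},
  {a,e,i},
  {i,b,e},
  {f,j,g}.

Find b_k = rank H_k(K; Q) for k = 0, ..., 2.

b_0 = 1, b_1 = 1, b_2 = 0.

We work with the vertex ordering a < b < c < d < e < f < g < h < i < j. The simplices of K, each written with vertices in increasing order, are:

  0-simplices (10): a, b, c, d, e, f, g, h, i, j
  1-simplices (30): ad, ae, af, ag, ah, ai, bc, bd, be, bg, bh, bi, cf, ch, ci, de, dg, dh, dj, eg, ei, ej, fg, fh, fi, fj, gj, hi, hj, ij
  2-simplices (20): ade, adg, aei, afg, afh, ahi, bch, bci, bdg, bdh, beg, bei, cfh, cfi, dej, dhj, egj, fgj, fij, hij

so the chain groups are C_0 ≅ Z^10, C_1 ≅ Z^30, C_2 ≅ Z^20.

Boundary ∂_1: C_1 → C_0 is given by ∂[p,q] = [q] − [p]. For instance
  ∂ei = i − e.
As a 10×30 matrix over Z this has rank 9, with invariant factors (1,1,1,1,1,1,1,1,1).

Boundary ∂_2: C_2 → C_1 acts by ∂[p,q,r] = [q,r] − [p,r] + [p,q]. For instance
  ∂cfh = fh − ch + cf,
  ∂fij = ij − fj + fi.
This gives a 30×20 integer matrix of rank 20; reducing to Smith normal form yields diagonal entries (1,1,1,1,1,1,1,1,1,1,1,1,1,1,1,1,1,1,1,2).

Now H_k = ker ∂_k / im ∂_{k+1}, so:

  H_0: rank C_0 − rank ∂_1 = 10 − 9 = 1, and the invariant factors of ∂_1 are all 1, so H_0 = Z.
  H_1: rank ker ∂_1 − rank ∂_2 = (30 − 9) − 20 = 1, and ∂_2 has invariant factor 2 > 1, so H_1 = Z ⊕ Z/2.
  H_2: rank ker ∂_2 − rank ∂_3 = (20 − 20) − 0 = 0, and there is no ∂_3, so H_2 = 0.

Hence the Betti numbers are b_0 = 1, b_1 = 1, b_2 = 0.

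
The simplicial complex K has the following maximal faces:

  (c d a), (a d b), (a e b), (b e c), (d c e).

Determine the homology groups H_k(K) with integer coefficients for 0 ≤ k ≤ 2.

K has 5 vertices, 10 edges, 5 triangles.
rank ∂_0 = 0, rank ∂_1 = 4 ⇒ b_0 = 5 − 0 − 4 = 1; all invariant factors of ∂_1 are 1 so no torsion. So H_0 ≅ Z.
rank ∂_1 = 4, rank ∂_2 = 5 ⇒ b_1 = 10 − 4 − 5 = 1; all invariant factors of ∂_2 are 1 so no torsion. So H_1 ≅ Z.
rank ∂_2 = 5, rank ∂_3 = 0 ⇒ b_2 = 5 − 5 − 0 = 0. So H_2 ≅ 0.

H_0 ≅ Z,  H_1 ≅ Z,  H_2 = 0.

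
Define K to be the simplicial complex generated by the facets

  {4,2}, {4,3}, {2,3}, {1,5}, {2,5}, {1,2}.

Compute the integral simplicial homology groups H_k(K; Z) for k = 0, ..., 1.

H_0 ≅ Z,  H_1 ≅ Z^2.

Order the vertices as 1 < 2 < 3 < 4 < 5. Listing each simplex with vertices in this order, K has dimension 1 with simplices:

  0-simplices (5): [1], [2], [3], [4], [5]
  1-simplices (6): [1,2], [1,5], [2,3], [2,4], [2,5], [3,4]

Hence C_0 ≅ Z^5, C_1 ≅ Z^6.

The boundary map ∂_1: C_1 → C_0 is given by ∂[p,q] = [q] − [p]. For instance
  ∂[3,4] = [4] − [3].
The resulting 5×6 matrix has rank 4, and its Smith normal form has invariant factors (1,1,1,1).

Computing H_k = (kernel of ∂_k) / (image of ∂_{k+1}):

  H_0: rank C_0 − rank ∂_1 = 5 − 4 = 1, and the invariant factors of ∂_1 are all 1, so H_0 = Z.
  H_1: rank ker ∂_1 − rank ∂_2 = (6 − 4) − 0 = 2, and there is no ∂_2, so H_1 = Z^2.

As a check, the Euler characteristic is 5 − 6 = -1, which agrees with 1 − 2 = -1.
(K is a triangulation of a wedge of 2 circles.)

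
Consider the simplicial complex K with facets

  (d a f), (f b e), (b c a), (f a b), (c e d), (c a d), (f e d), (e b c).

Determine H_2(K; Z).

We work with the vertex ordering a < b < c < d < e < f. The simplices of K, each written with vertices in increasing order, are:

  0-simplices (6): a, b, c, d, e, f
  1-simplices (12): ab, ac, ad, af, bc, be, bf, cd, ce, de, df, ef
  2-simplices (8): abc, abf, acd, adf, bce, bef, cde, def

giving chain groups C_0 ≅ Z^6, C_1 ≅ Z^12, C_2 ≅ Z^8.

∂_1: C_1 → C_0 sends each edge [p,q] (with p < q) to q − p. For instance
  ∂af = f − a.
The 6×12 boundary matrix has rank 5 and Smith normal form diag(1,1,1,1,1).

The boundary map ∂_2: C_2 → C_1 sends each 2-simplex [p,q,r] to [q,r] − [p,r] + [p,q]. For instance
  ∂adf = df − af + ad,
  ∂acd = cd − ad + ac.
The 12×8 boundary matrix has rank 7 and Smith normal form diag(1,1,1,1,1,1,1).

From H_k ≅ ker(∂_k) / im(∂_{k+1}) we obtain:

  H_2: rank ker ∂_2 − rank ∂_3 = (8 − 7) − 0 = 1, and there is no ∂_3, so H_2 = Z.

(K is a triangulation of the 2-sphere S^2.)

H_2 = Z.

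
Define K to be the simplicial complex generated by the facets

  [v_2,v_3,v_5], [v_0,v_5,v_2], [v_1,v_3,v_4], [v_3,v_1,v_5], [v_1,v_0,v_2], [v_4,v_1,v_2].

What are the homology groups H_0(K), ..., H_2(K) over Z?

H_0 ≅ Z,  H_1 ≅ Z,  H_2 = 0.

K has 6 vertices, 12 edges, 6 triangles.
rank ∂_0 = 0, rank ∂_1 = 5 ⇒ b_0 = 6 − 0 − 5 = 1; all invariant factors of ∂_1 are 1 so no torsion. So H_0 = Z.
rank ∂_1 = 5, rank ∂_2 = 6 ⇒ b_1 = 12 − 5 − 6 = 1; all invariant factors of ∂_2 are 1 so no torsion. So H_1 = Z.
rank ∂_2 = 6, rank ∂_3 = 0 ⇒ b_2 = 6 − 6 − 0 = 0. So H_2 = 0.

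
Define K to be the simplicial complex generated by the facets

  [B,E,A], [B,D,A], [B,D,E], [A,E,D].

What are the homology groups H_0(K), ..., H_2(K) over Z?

H_0 = Z,  H_1 = 0,  H_2 = Z.

Fix the vertex order A < B < D < E and write every simplex with vertices in increasing order. Then dim K = 2 and the simplices of K are:

  0-simplices (4): A, B, D, E
  1-simplices (6): AB, AD, AE, BD, BE, DE
  2-simplices (4): ABD, ABE, ADE, BDE

Hence C_0 ≅ Z^4, C_1 ≅ Z^6, C_2 ≅ Z^4.

Boundary ∂_1: C_1 → C_0 sends each edge [p,q] (with p < q) to q − p. For instance
  ∂AE = E − A.
The resulting 4×6 matrix has rank 3, and its Smith normal form has invariant factors (1,1,1).

The boundary map ∂_2: C_2 → C_1 maps a triangle to the signed sum of its edges. For instance
  ∂BDE = DE − BE + BD,
  ∂ABD = BD − AD + AB.
The resulting 6×4 matrix has rank 3, and its Smith normal form has invariant factors (1,1,1).

Computing H_k = (kernel of ∂_k) / (image of ∂_{k+1}):

  H_0: rank C_0 − rank ∂_1 = 4 − 3 = 1, and the invariant factors of ∂_1 are all 1, so H_0 ≅ Z.
  H_1: rank ker ∂_1 − rank ∂_2 = (6 − 3) − 3 = 0, and the invariant factors of ∂_2 are all 1, so H_1 ≅ 0.
  H_2: rank ker ∂_2 − rank ∂_3 = (4 − 3) − 0 = 1, and there is no ∂_3, so H_2 ≅ Z.

As a check, the Euler characteristic is 4 − 6 + 4 = 2, which agrees with 1 − 0 + 1 = 2.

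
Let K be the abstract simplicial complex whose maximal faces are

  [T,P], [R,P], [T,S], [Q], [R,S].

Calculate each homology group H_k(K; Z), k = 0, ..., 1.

H_0 ≅ Z^2,  H_1 ≅ Z.

We work with the vertex ordering P < Q < R < S < T. The simplices of K, each written with vertices in increasing order, are:

  0-simplices (5): P, Q, R, S, T
  1-simplices (4): PR, PT, RS, ST

so the chain groups are C_0 ≅ Z^5, C_1 ≅ Z^4.

Boundary ∂_1: C_1 → C_0 is given by ∂[p,q] = [q] − [p].
As a 5×4 matrix over Z this has rank 3, with invariant factors (1,1,1).

Now H_k = ker ∂_k / im ∂_{k+1}, so:

  H_0: rank C_0 − rank ∂_1 = 5 − 3 = 2, and the invariant factors of ∂_1 are all 1, so H_0 ≅ Z^2.
  H_1: rank ker ∂_1 − rank ∂_2 = (4 − 3) − 0 = 1, and there is no ∂_2, so H_1 ≅ Z.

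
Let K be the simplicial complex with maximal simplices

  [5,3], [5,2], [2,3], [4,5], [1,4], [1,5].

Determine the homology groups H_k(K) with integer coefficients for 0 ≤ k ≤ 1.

H_0 ≅ Z,  H_1 ≅ Z^2.

Take the total order 1 < 2 < 3 < 4 < 5 on the vertex set. Then K (dimension 1) consists of the simplices:

  0-simplices (5): [1], [2], [3], [4], [5]
  1-simplices (6): [1,4], [1,5], [2,3], [2,5], [3,5], [4,5]

so the chain groups are C_0 ≅ Z^5, C_1 ≅ Z^6.

∂_1: C_1 → C_0 is given by ∂[p,q] = [q] − [p].
As a 5×6 matrix over Z this has rank 4, with invariant factors (1,1,1,1).

Now H_k = ker ∂_k / im ∂_{k+1}, so:

  H_0: rank C_0 − rank ∂_1 = 5 − 4 = 1, and the invariant factors of ∂_1 are all 1, so H_0 ≅ Z.
  H_1: rank ker ∂_1 − rank ∂_2 = (6 − 4) − 0 = 2, and there is no ∂_2, so H_1 ≅ Z^2.

(K is a triangulation of a wedge of 2 circles.)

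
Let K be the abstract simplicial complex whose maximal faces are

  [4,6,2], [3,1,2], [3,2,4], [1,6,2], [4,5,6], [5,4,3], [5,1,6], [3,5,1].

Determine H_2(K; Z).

We work with the vertex ordering 1 < 2 < 3 < 4 < 5 < 6. The simplices of K, each written with vertices in increasing order, are:

  0-simplices (6): [1], [2], [3], [4], [5], [6]
  1-simplices (12): [1,2], [1,3], [1,5], [1,6], [2,3], [2,4], [2,6], [3,4], [3,5], [4,5], [4,6], [5,6]
  2-simplices (8): [1,2,3], [1,2,6], [1,3,5], [1,5,6], [2,3,4], [2,4,6], [3,4,5], [4,5,6]

giving chain groups C_0 ≅ Z^6, C_1 ≅ Z^12, C_2 ≅ Z^8.

The boundary map ∂_1: C_1 → C_0 sends each edge [p,q] (with p < q) to q − p.
The 6×12 boundary matrix has rank 5 and Smith normal form diag(1,1,1,1,1).

The boundary map ∂_2: C_2 → C_1 maps a triangle to the signed sum of its edges. For instance
  ∂[2,3,4] = [3,4] − [2,4] + [2,3],
  ∂[3,4,5] = [4,5] − [3,5] + [3,4].
The 12×8 boundary matrix has rank 7 and Smith normal form diag(1,1,1,1,1,1,1).

Reading off H_k = ker ∂_k / im ∂_{k+1}:

  H_2: rank ker ∂_2 − rank ∂_3 = (8 − 7) − 0 = 1, and there is no ∂_3, so H_2 ≅ Z.

H_2 ≅ Z.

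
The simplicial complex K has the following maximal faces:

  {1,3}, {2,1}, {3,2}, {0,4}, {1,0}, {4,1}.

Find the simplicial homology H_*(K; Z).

K has 5 vertices, 6 edges.
rank ∂_0 = 0, rank ∂_1 = 4 ⇒ b_0 = 5 − 0 − 4 = 1; all invariant factors of ∂_1 are 1 so no torsion. So H_0 ≅ Z.
rank ∂_1 = 4, rank ∂_2 = 0 ⇒ b_1 = 6 − 4 − 0 = 2. So H_1 ≅ Z^2.

H_0 ≅ Z,  H_1 ≅ Z^2.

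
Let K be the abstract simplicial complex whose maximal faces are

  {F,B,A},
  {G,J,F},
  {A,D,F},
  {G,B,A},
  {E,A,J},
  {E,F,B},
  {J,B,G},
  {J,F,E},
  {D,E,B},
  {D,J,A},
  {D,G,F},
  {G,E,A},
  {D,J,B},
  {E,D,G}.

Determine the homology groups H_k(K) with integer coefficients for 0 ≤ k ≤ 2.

Take the total order A < B < D < E < F < G < J on the vertex set. Then K (dimension 2) consists of the simplices:

  0-simplices (7): A, B, D, E, F, G, J
  1-simplices (21): AB, AD, AE, AF, AG, AJ, BD, BE, BF, BG, BJ, DE, DF, DG, DJ, EF, EG, EJ, FG, FJ, GJ
  2-simplices (14): ABF, ABG, ADF, ADJ, AEG, AEJ, BDE, BDJ, BEF, BGJ, DEG, DFG, EFJ, FGJ

giving chain groups C_0 ≅ Z^7, C_1 ≅ Z^21, C_2 ≅ Z^14.

Boundary ∂_1: C_1 → C_0 sends each edge [p,q] (with p < q) to q − p. For instance
  ∂AG = G − A.
As a 7×21 matrix over Z this has rank 6, with invariant factors (1,1,1,1,1,1).

∂_2: C_2 → C_1 sends each 2-simplex [p,q,r] to [q,r] − [p,r] + [p,q]. For instance
  ∂EFJ = FJ − EJ + EF,
  ∂FGJ = GJ − FJ + FG.
As a 21×14 matrix over Z this has rank 13, with invariant factors (1,1,1,1,1,1,1,1,1,1,1,1,1).

Computing H_k = (kernel of ∂_k) / (image of ∂_{k+1}):

  H_0: rank C_0 − rank ∂_1 = 7 − 6 = 1, and the invariant factors of ∂_1 are all 1, so H_0 = Z.
  H_1: rank ker ∂_1 − rank ∂_2 = (21 − 6) − 13 = 2, and the invariant factors of ∂_2 are all 1, so H_1 = Z^2.
  H_2: rank ker ∂_2 − rank ∂_3 = (14 − 13) − 0 = 1, and there is no ∂_3, so H_2 = Z.

H_0 = Z,  H_1 = Z^2,  H_2 = Z.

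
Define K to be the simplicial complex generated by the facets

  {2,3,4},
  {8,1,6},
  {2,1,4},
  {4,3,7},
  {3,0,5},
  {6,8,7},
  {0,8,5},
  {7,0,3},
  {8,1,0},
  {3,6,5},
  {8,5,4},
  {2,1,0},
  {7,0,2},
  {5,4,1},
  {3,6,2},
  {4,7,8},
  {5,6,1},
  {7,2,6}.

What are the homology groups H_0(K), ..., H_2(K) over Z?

H_0 ≅ Z,  H_1 ≅ Z ⊕ Z/2,  H_2 = 0.

Take the total order 0 < 1 < 2 < 3 < 4 < 5 < 6 < 7 < 8 on the vertex set. Then K (dimension 2) consists of the simplices:

  0-simplices (9): [0], [1], [2], [3], [4], [5], [6], [7], [8]
  1-simplices (27): (27 of them)
  2-simplices (18): [0,1,2], [0,1,8], [0,2,7], [0,3,5], [0,3,7], [0,5,8], [1,2,4], [1,4,5], [1,5,6], [1,6,8], [2,3,4], [2,3,6], [2,6,7], [3,4,7], [3,5,6], [4,5,8], [4,7,8], [6,7,8]

so the chain groups are C_0 ≅ Z^9, C_1 ≅ Z^27, C_2 ≅ Z^18.

∂_1: C_1 → C_0 maps an edge to its endpoints' difference, ∂[p,q] = q − p. For instance
  ∂[4,7] = [7] − [4].
The 9×27 boundary matrix has rank 8 and Smith normal form diag(1,1,1,1,1,1,1,1).

Boundary ∂_2: C_2 → C_1 acts by ∂[p,q,r] = [q,r] − [p,r] + [p,q]. For instance
  ∂[1,2,4] = [2,4] − [1,4] + [1,2],
  ∂[1,4,5] = [4,5] − [1,5] + [1,4].
The resulting 27×18 matrix has rank 18, and its Smith normal form has invariant factors (1,1,1,1,1,1,1,1,1,1,1,1,1,1,1,1,1,2).

Reading off H_k = ker ∂_k / im ∂_{k+1}:

  H_0: rank C_0 − rank ∂_1 = 9 − 8 = 1, and the invariant factors of ∂_1 are all 1, so H_0 ≅ Z.
  H_1: rank ker ∂_1 − rank ∂_2 = (27 − 8) − 18 = 1, and ∂_2 has invariant factor 2 > 1, so H_1 ≅ Z ⊕ Z/2.
  H_2: rank ker ∂_2 − rank ∂_3 = (18 − 18) − 0 = 0, and there is no ∂_3, so H_2 ≅ 0.

As a check, the Euler characteristic is 9 − 27 + 18 = 0, which agrees with 1 − 1 + 0 = 0.
(K is a triangulation of the Klein bottle.)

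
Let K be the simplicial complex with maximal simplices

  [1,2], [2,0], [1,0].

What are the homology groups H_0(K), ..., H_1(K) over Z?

We work with the vertex ordering 0 < 1 < 2. The simplices of K, each written with vertices in increasing order, are:

  0-simplices (3): [0], [1], [2]
  1-simplices (3): [0,1], [0,2], [1,2]

so the chain groups are C_0 ≅ Z^3, C_1 ≅ Z^3.

∂_1: C_1 → C_0 maps an edge to its endpoints' difference, ∂[p,q] = q − p. For instance
  ∂[0,2] = [2] − [0].
This gives a 3×3 integer matrix of rank 2; reducing to Smith normal form yields diagonal entries (1,1).

Now H_k = ker ∂_k / im ∂_{k+1}, so:

  H_0: rank C_0 − rank ∂_1 = 3 − 2 = 1, and the invariant factors of ∂_1 are all 1, so H_0 = Z.
  H_1: rank ker ∂_1 − rank ∂_2 = (3 − 2) − 0 = 1, and there is no ∂_2, so H_1 = Z.

As a check, the Euler characteristic is 3 − 3 = 0, which agrees with 1 − 1 = 0.
(K is a triangulation of the circle S^1.)

H_0 ≅ Z,  H_1 ≅ Z.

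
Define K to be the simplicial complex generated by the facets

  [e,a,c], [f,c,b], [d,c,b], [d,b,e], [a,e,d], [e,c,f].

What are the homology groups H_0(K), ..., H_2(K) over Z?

H_0 ≅ Z,  H_1 ≅ Z,  H_2 = 0.

K has 6 vertices, 12 edges, 6 triangles.
rank ∂_0 = 0, rank ∂_1 = 5 ⇒ b_0 = 6 − 0 − 5 = 1; all invariant factors of ∂_1 are 1 so no torsion. So H_0 = Z.
rank ∂_1 = 5, rank ∂_2 = 6 ⇒ b_1 = 12 − 5 − 6 = 1; all invariant factors of ∂_2 are 1 so no torsion. So H_1 = Z.
rank ∂_2 = 6, rank ∂_3 = 0 ⇒ b_2 = 6 − 6 − 0 = 0. So H_2 = 0.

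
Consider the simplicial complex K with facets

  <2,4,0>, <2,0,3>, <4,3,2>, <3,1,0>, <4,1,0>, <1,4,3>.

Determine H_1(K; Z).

H_1 = 0.

Take the total order 0 < 1 < 2 < 3 < 4 on the vertex set. Then K (dimension 2) consists of the simplices:

  0-simplices (5): [0], [1], [2], [3], [4]
  1-simplices (9): [0,1], [0,2], [0,3], [0,4], [1,3], [1,4], [2,3], [2,4], [3,4]
  2-simplices (6): [0,1,3], [0,1,4], [0,2,3], [0,2,4], [1,3,4], [2,3,4]

Hence C_0 ≅ Z^5, C_1 ≅ Z^9, C_2 ≅ Z^6.

∂_1: C_1 → C_0 sends each edge [p,q] (with p < q) to q − p. For instance
  ∂[0,3] = [3] − [0].
The 5×9 boundary matrix has rank 4 and Smith normal form diag(1,1,1,1).

The boundary map ∂_2: C_2 → C_1 sends each 2-simplex [p,q,r] to [q,r] − [p,r] + [p,q]. For instance
  ∂[1,3,4] = [3,4] − [1,4] + [1,3],
  ∂[0,2,4] = [2,4] − [0,4] + [0,2].
The 9×6 boundary matrix has rank 5 and Smith normal form diag(1,1,1,1,1).

Reading off H_k = ker ∂_k / im ∂_{k+1}:

  H_1: rank ker ∂_1 − rank ∂_2 = (9 − 4) − 5 = 0, and the invariant factors of ∂_2 are all 1, so H_1 ≅ 0.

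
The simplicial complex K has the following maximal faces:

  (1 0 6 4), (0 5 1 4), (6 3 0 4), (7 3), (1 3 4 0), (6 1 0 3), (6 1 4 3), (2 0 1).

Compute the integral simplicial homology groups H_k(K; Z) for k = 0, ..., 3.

K has 8 vertices, 16 edges, 14 triangles, 6 3-simplices.
rank ∂_0 = 0, rank ∂_1 = 7 ⇒ b_0 = 8 − 0 − 7 = 1; all invariant factors of ∂_1 are 1 so no torsion. So H_0 ≅ Z.
rank ∂_1 = 7, rank ∂_2 = 9 ⇒ b_1 = 16 − 7 − 9 = 0; all invariant factors of ∂_2 are 1 so no torsion. So H_1 ≅ 0.
rank ∂_2 = 9, rank ∂_3 = 5 ⇒ b_2 = 14 − 9 − 5 = 0; all invariant factors of ∂_3 are 1 so no torsion. So H_2 ≅ 0.
rank ∂_3 = 5, rank ∂_4 = 0 ⇒ b_3 = 6 − 5 − 0 = 1. So H_3 ≅ Z.

H_0 = Z,  H_1 = 0,  H_2 = 0,  H_3 = Z.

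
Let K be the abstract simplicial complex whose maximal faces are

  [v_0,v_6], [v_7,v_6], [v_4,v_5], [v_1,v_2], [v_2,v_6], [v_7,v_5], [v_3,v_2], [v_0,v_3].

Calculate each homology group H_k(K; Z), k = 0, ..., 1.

H_0 ≅ Z,  H_1 ≅ Z.

Take the total order v_0 < v_1 < v_2 < v_3 < v_4 < v_5 < v_6 < v_7 on the vertex set. Then K (dimension 1) consists of the simplices:

  0-simplices (8): [v_0], [v_1], [v_2], [v_3], [v_4], [v_5], [v_6], [v_7]
  1-simplices (8): [v_0,v_3], [v_0,v_6], [v_1,v_2], [v_2,v_3], [v_2,v_6], [v_4,v_5], [v_5,v_7], [v_6,v_7]

so the chain groups are C_0 ≅ Z^8, C_1 ≅ Z^8.

∂_1: C_1 → C_0 maps an edge to its endpoints' difference, ∂[p,q] = q − p.
The resulting 8×8 matrix has rank 7, and its Smith normal form has invariant factors (1,1,1,1,1,1,1).

Computing H_k = (kernel of ∂_k) / (image of ∂_{k+1}):

  H_0: rank C_0 − rank ∂_1 = 8 − 7 = 1, and the invariant factors of ∂_1 are all 1, so H_0 ≅ Z.
  H_1: rank ker ∂_1 − rank ∂_2 = (8 − 7) − 0 = 1, and there is no ∂_2, so H_1 ≅ Z.

As a check, the Euler characteristic is 8 − 8 = 0, which agrees with 1 − 1 = 0.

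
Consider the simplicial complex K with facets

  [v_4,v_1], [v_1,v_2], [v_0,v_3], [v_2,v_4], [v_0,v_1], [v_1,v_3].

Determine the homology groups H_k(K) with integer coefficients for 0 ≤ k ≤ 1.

H_0 = Z,  H_1 = Z^2.

Order the vertices as v_0 < v_1 < v_2 < v_3 < v_4. Listing each simplex with vertices in this order, K has dimension 1 with simplices:

  0-simplices (5): [v_0], [v_1], [v_2], [v_3], [v_4]
  1-simplices (6): [v_0,v_1], [v_0,v_3], [v_1,v_2], [v_1,v_3], [v_1,v_4], [v_2,v_4]

so the chain groups are C_0 ≅ Z^5, C_1 ≅ Z^6.

∂_1: C_1 → C_0 is given by ∂[p,q] = [q] − [p]. For instance
  ∂[v_1,v_3] = [v_3] − [v_1].
The 5×6 boundary matrix has rank 4 and Smith normal form diag(1,1,1,1).

Reading off H_k = ker ∂_k / im ∂_{k+1}:

  H_0: rank C_0 − rank ∂_1 = 5 − 4 = 1, and the invariant factors of ∂_1 are all 1, so H_0 ≅ Z.
  H_1: rank ker ∂_1 − rank ∂_2 = (6 − 4) − 0 = 2, and there is no ∂_2, so H_1 ≅ Z^2.

As a check, the Euler characteristic is 5 − 6 = -1, which agrees with 1 − 2 = -1.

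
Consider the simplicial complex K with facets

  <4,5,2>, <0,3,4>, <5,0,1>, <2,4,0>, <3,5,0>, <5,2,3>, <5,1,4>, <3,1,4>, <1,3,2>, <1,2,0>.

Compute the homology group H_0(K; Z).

H_0 ≅ Z.

We work with the vertex ordering 0 < 1 < 2 < 3 < 4 < 5. The simplices of K, each written with vertices in increasing order, are:

  0-simplices (6): [0], [1], [2], [3], [4], [5]
  1-simplices (15): [0,1], [0,2], [0,3], [0,4], [0,5], [1,2], [1,3], [1,4], [1,5], [2,3], [2,4], [2,5], [3,4], [3,5], [4,5]
  2-simplices (10): [0,1,2], [0,1,5], [0,2,4], [0,3,4], [0,3,5], [1,2,3], [1,3,4], [1,4,5], [2,3,5], [2,4,5]

Hence C_0 ≅ Z^6, C_1 ≅ Z^15, C_2 ≅ Z^10.

Boundary ∂_1: C_1 → C_0 is given by ∂[p,q] = [q] − [p]. For instance
  ∂[1,2] = [2] − [1].
As a 6×15 matrix over Z this has rank 5, with invariant factors (1,1,1,1,1).

∂_2: C_2 → C_1 sends each 2-simplex [p,q,r] to [q,r] − [p,r] + [p,q]. For instance
  ∂[1,2,3] = [2,3] − [1,3] + [1,2],
  ∂[0,1,5] = [1,5] − [0,5] + [0,1].
The resulting 15×10 matrix has rank 10, and its Smith normal form has invariant factors (1,1,1,1,1,1,1,1,1,2).

Computing H_k = (kernel of ∂_k) / (image of ∂_{k+1}):

  H_0: rank C_0 − rank ∂_1 = 6 − 5 = 1, and the invariant factors of ∂_1 are all 1, so H_0 ≅ Z.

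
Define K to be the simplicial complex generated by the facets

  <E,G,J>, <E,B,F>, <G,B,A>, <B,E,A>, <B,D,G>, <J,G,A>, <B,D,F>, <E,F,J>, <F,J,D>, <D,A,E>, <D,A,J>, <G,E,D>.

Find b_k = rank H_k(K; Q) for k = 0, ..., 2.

b_0 = 1, b_1 = 0, b_2 = 0.

We work with the vertex ordering A < B < D < E < F < G < J. The simplices of K, each written with vertices in increasing order, are:

  0-simplices (7): A, B, D, E, F, G, J
  1-simplices (18): AB, AD, AE, AG, AJ, BD, BE, BF, BG, DE, DF, DG, DJ, EF, EG, EJ, FJ, GJ
  2-simplices (12): ABE, ABG, ADE, ADJ, AGJ, BDF, BDG, BEF, DEG, DFJ, EFJ, EGJ

so the chain groups are C_0 ≅ Z^7, C_1 ≅ Z^18, C_2 ≅ Z^12.

∂_1: C_1 → C_0 sends each edge [p,q] (with p < q) to q − p.
The 7×18 boundary matrix has rank 6 and Smith normal form diag(1,1,1,1,1,1).

Boundary ∂_2: C_2 → C_1 sends each 2-simplex [p,q,r] to [q,r] − [p,r] + [p,q]. For instance
  ∂BDF = DF − BF + BD,
  ∂AGJ = GJ − AJ + AG.
The 18×12 boundary matrix has rank 12 and Smith normal form diag(1,1,1,1,1,1,1,1,1,1,1,2).

Now H_k = ker ∂_k / im ∂_{k+1}, so:

  H_0: rank C_0 − rank ∂_1 = 7 − 6 = 1, and the invariant factors of ∂_1 are all 1, so H_0 ≅ Z.
  H_1: rank ker ∂_1 − rank ∂_2 = (18 − 6) − 12 = 0, and ∂_2 has invariant factor 2 > 1, so H_1 ≅ Z/2.
  H_2: rank ker ∂_2 − rank ∂_3 = (12 − 12) − 0 = 0, and there is no ∂_3, so H_2 ≅ 0.

As a check, the Euler characteristic is 7 − 18 + 12 = 1, which agrees with 1 − 0 + 0 = 1.
(K is a triangulation of the real projective plane RP^2.)

Hence the Betti numbers are b_0 = 1, b_1 = 0, b_2 = 0.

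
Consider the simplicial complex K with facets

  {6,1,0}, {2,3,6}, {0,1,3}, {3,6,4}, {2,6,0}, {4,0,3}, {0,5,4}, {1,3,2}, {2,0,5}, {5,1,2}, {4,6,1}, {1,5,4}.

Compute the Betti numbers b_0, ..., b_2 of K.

b_0 = 1, b_1 = 0, b_2 = 0.

Order the vertices as 0 < 1 < 2 < 3 < 4 < 5 < 6. Listing each simplex with vertices in this order, K has dimension 2 with simplices:

  0-simplices (7): [0], [1], [2], [3], [4], [5], [6]
  1-simplices (18): [0,1], [0,2], [0,3], [0,4], [0,5], [0,6], [1,2], [1,3], [1,4], [1,5], [1,6], [2,3], [2,5], [2,6], [3,4], [3,6], [4,5], [4,6]
  2-simplices (12): [0,1,3], [0,1,6], [0,2,5], [0,2,6], [0,3,4], [0,4,5], [1,2,3], [1,2,5], [1,4,5], [1,4,6], [2,3,6], [3,4,6]

so the chain groups are C_0 ≅ Z^7, C_1 ≅ Z^18, C_2 ≅ Z^12.

The boundary map ∂_1: C_1 → C_0 sends each edge [p,q] (with p < q) to q − p. For instance
  ∂[4,5] = [5] − [4].
The 7×18 boundary matrix has rank 6 and Smith normal form diag(1,1,1,1,1,1).

∂_2: C_2 → C_1 sends each 2-simplex [p,q,r] to [q,r] − [p,r] + [p,q]. For instance
  ∂[1,4,5] = [4,5] − [1,5] + [1,4],
  ∂[1,4,6] = [4,6] − [1,6] + [1,4].
This gives a 18×12 integer matrix of rank 12; reducing to Smith normal form yields diagonal entries (1,1,1,1,1,1,1,1,1,1,1,2).

Reading off H_k = ker ∂_k / im ∂_{k+1}:

  H_0: rank C_0 − rank ∂_1 = 7 − 6 = 1, and the invariant factors of ∂_1 are all 1, so H_0 ≅ Z.
  H_1: rank ker ∂_1 − rank ∂_2 = (18 − 6) − 12 = 0, and ∂_2 has invariant factor 2 > 1, so H_1 ≅ Z/2Z.
  H_2: rank ker ∂_2 − rank ∂_3 = (12 − 12) − 0 = 0, and there is no ∂_3, so H_2 ≅ 0.

As a check, the Euler characteristic is 7 − 18 + 12 = 1, which agrees with 1 − 0 + 0 = 1.

Hence the Betti numbers are b_0 = 1, b_1 = 0, b_2 = 0.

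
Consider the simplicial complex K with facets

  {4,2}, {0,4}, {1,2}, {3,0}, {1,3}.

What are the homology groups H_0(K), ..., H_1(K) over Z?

We work with the vertex ordering 0 < 1 < 2 < 3 < 4. The simplices of K, each written with vertices in increasing order, are:

  0-simplices (5): [0], [1], [2], [3], [4]
  1-simplices (5): [0,3], [0,4], [1,2], [1,3], [2,4]

so the chain groups are C_0 ≅ Z^5, C_1 ≅ Z^5.

The boundary map ∂_1: C_1 → C_0 is given by ∂[p,q] = [q] − [p]. For instance
  ∂[1,3] = [3] − [1].
The 5×5 boundary matrix has rank 4 and Smith normal form diag(1,1,1,1).

Now H_k = ker ∂_k / im ∂_{k+1}, so:

  H_0: rank C_0 − rank ∂_1 = 5 − 4 = 1, and the invariant factors of ∂_1 are all 1, so H_0 ≅ Z.
  H_1: rank ker ∂_1 − rank ∂_2 = (5 − 4) − 0 = 1, and there is no ∂_2, so H_1 ≅ Z.

H_0 = Z,  H_1 = Z.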